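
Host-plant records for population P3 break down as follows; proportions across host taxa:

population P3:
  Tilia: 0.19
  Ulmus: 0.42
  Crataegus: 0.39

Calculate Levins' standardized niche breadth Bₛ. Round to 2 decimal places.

Σpᵢ² = 0.19² + 0.42² + 0.39² = 0.0361 + 0.1764 + 0.1521 = 0.3646
B = 1 / 0.3646 = 2.7427
Bₛ = (B − 1)/(n − 1) = (2.7427 − 1)/(3 − 1) = 1.7427/2 = 0.8714

0.87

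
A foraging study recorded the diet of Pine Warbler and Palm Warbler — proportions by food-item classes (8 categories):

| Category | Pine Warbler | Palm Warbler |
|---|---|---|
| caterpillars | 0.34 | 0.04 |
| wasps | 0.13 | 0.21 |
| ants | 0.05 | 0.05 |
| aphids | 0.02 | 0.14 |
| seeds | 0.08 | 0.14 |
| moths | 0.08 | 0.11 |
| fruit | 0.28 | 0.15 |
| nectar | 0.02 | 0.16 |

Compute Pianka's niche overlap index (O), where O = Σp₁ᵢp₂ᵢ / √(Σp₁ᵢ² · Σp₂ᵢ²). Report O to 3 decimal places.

0.609

Σ p₁ᵢp₂ᵢ = 0.0136 + 0.0273 + 0.0025 + 0.0028 + 0.0112 + 0.0088 + 0.0420 + 0.0032 = 0.1114
Σp_1ᵢ² = 0.34² + 0.13² + 0.05² + 0.02² + 0.08² + 0.08² + 0.28² + 0.02² = 0.1156 + 0.0169 + 0.0025 + 0.0004 + 0.0064 + 0.0064 + 0.0784 + 0.0004 = 0.2270
Σp_2ᵢ² = 0.04² + 0.21² + 0.05² + 0.14² + 0.14² + 0.11² + 0.15² + 0.16² = 0.0016 + 0.0441 + 0.0025 + 0.0196 + 0.0196 + 0.0121 + 0.0225 + 0.0256 = 0.1476
O = 0.1114 / √(0.2270 × 0.1476) = 0.1114 / 0.183044 = 0.60860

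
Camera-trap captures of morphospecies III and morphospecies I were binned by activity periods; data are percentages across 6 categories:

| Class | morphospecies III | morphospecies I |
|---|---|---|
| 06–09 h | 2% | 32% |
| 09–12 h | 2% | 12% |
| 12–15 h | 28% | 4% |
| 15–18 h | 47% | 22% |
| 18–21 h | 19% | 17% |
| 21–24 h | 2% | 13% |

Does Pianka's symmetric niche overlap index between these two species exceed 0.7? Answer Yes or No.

Convert percentages to proportions (divide by 100).
Σ p₁ᵢp₂ᵢ = 0.0064 + 0.0024 + 0.0112 + 0.1034 + 0.0323 + 0.0026 = 0.1583
Σp_1ᵢ² = 0.02² + 0.02² + 0.28² + 0.47² + 0.19² + 0.02² = 0.0004 + 0.0004 + 0.0784 + 0.2209 + 0.0361 + 0.0004 = 0.3366
Σp_2ᵢ² = 0.32² + 0.12² + 0.04² + 0.22² + 0.17² + 0.13² = 0.1024 + 0.0144 + 0.0016 + 0.0484 + 0.0289 + 0.0169 = 0.2126
O = 0.1583 / √(0.3366 × 0.2126) = 0.1583 / 0.26751 = 0.5918
O = 0.5918 < 0.7 → No.

No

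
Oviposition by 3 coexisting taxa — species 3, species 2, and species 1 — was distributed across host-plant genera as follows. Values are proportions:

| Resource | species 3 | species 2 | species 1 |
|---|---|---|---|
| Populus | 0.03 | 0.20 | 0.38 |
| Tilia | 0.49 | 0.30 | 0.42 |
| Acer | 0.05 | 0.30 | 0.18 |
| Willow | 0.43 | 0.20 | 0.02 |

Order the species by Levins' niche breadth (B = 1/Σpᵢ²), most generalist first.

species 2 > species 1 > species 3

Σp_3ᵢ² = 0.03² + 0.49² + 0.05² + 0.43² = 0.0009 + 0.2401 + 0.0025 + 0.1849 = 0.4284
B_3 = 1 / 0.4284 = 2.3343
Σp_2ᵢ² = 0.20² + 0.30² + 0.30² + 0.20² = 0.0400 + 0.0900 + 0.0900 + 0.0400 = 0.2600
B_2 = 1 / 0.2600 = 3.8462
Σp_1ᵢ² = 0.38² + 0.42² + 0.18² + 0.02² = 0.1444 + 0.1764 + 0.0324 + 0.0004 = 0.3536
B_1 = 1 / 0.3536 = 2.8281
Ranking by B (broadest → narrowest): species 2 (3.85) > species 1 (2.83) > species 3 (2.33)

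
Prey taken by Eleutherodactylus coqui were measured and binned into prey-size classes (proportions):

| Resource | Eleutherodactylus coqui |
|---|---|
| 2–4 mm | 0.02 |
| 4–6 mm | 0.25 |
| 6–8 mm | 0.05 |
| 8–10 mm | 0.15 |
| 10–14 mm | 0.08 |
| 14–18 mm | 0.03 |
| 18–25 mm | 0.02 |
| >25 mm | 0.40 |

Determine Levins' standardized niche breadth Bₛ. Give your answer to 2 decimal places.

0.42

Σpᵢ² = 0.02² + 0.25² + 0.05² + 0.15² + 0.08² + 0.03² + 0.02² + 0.40² = 0.0004 + 0.0625 + 0.0025 + 0.0225 + 0.0064 + 0.0009 + 0.0004 + 0.1600 = 0.2556
B = 1 / 0.2556 = 3.9124
Bₛ = (B − 1)/(n − 1) = (3.9124 − 1)/(8 − 1) = 2.9124/7 = 0.4161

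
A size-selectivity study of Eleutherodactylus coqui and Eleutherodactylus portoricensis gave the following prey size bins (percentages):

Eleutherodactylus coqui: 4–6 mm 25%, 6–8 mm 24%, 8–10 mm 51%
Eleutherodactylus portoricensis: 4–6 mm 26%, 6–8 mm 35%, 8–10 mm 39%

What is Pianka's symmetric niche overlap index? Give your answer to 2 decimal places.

Convert percentages to proportions (divide by 100).
Σ p₁ᵢp₂ᵢ = 0.0650 + 0.0840 + 0.1989 = 0.3479
Σp_1ᵢ² = 0.25² + 0.24² + 0.51² = 0.0625 + 0.0576 + 0.2601 = 0.3802
Σp_2ᵢ² = 0.26² + 0.35² + 0.39² = 0.0676 + 0.1225 + 0.1521 = 0.3422
O = 0.3479 / √(0.3802 × 0.3422) = 0.3479 / 0.36070 = 0.9645

0.96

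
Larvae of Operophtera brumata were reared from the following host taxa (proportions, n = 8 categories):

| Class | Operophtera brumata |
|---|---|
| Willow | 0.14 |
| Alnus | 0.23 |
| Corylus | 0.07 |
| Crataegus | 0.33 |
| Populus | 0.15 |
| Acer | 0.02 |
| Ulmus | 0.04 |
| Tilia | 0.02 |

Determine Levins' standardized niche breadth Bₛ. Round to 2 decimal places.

Σpᵢ² = 0.14² + 0.23² + 0.07² + 0.33² + 0.15² + 0.02² + 0.04² + 0.02² = 0.0196 + 0.0529 + 0.0049 + 0.1089 + 0.0225 + 0.0004 + 0.0016 + 0.0004 = 0.2112
B = 1 / 0.2112 = 4.7348
Bₛ = (B − 1)/(n − 1) = (4.7348 − 1)/(8 − 1) = 3.7348/7 = 0.5335

0.53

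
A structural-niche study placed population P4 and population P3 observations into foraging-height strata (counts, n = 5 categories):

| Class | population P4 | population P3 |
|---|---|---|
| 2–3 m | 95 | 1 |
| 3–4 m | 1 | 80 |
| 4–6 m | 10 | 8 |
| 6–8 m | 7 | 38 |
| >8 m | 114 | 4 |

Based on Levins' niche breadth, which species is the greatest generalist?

Proportions for population P4 (n=227): 95/227=0.4185, 1/227=0.0044, 10/227=0.0441, 7/227=0.0308, 114/227=0.5022
Proportions for population P3 (n=131): 1/131=0.0076, 80/131=0.6107, 8/131=0.0611, 38/131=0.2901, 4/131=0.0305
Σp_P4ᵢ² = 0.4185² + 0.0044² + 0.0441² + 0.0308² + 0.5022² = 0.175142 + 0.000019 + 0.001945 + 0.000949 + 0.252205 = 0.430260
B_P4 = 1 / 0.430260 = 2.3242
Σp_P3ᵢ² = 0.0076² + 0.6107² + 0.0611² + 0.2901² + 0.0305² = 0.000058 + 0.372954 + 0.003733 + 0.084158 + 0.000930 = 0.461833
B_P3 = 1 / 0.461833 = 2.1653
Highest B → broadest niche (most generalist): population P4 (B = 2.32).

population P4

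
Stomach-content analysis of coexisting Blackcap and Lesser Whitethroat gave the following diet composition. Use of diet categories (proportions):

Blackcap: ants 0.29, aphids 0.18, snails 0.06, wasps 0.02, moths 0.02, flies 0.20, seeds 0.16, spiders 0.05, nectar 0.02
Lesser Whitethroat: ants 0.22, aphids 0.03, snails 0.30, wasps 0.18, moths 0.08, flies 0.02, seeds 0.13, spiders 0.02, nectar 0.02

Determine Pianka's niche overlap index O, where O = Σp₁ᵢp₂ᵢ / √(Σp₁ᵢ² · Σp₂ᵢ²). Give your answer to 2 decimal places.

Σ p₁ᵢp₂ᵢ = 0.0638 + 0.0054 + 0.0180 + 0.0036 + 0.0016 + 0.0040 + 0.0208 + 0.0010 + 0.0004 = 0.1186
Σp_1ᵢ² = 0.29² + 0.18² + 0.06² + 0.02² + 0.02² + 0.20² + 0.16² + 0.05² + 0.02² = 0.0841 + 0.0324 + 0.0036 + 0.0004 + 0.0004 + 0.0400 + 0.0256 + 0.0025 + 0.0004 = 0.1894
Σp_2ᵢ² = 0.22² + 0.03² + 0.30² + 0.18² + 0.08² + 0.02² + 0.13² + 0.02² + 0.02² = 0.0484 + 0.0009 + 0.0900 + 0.0324 + 0.0064 + 0.0004 + 0.0169 + 0.0004 + 0.0004 = 0.1962
O = 0.1186 / √(0.1894 × 0.1962) = 0.1186 / 0.19277 = 0.6152

0.62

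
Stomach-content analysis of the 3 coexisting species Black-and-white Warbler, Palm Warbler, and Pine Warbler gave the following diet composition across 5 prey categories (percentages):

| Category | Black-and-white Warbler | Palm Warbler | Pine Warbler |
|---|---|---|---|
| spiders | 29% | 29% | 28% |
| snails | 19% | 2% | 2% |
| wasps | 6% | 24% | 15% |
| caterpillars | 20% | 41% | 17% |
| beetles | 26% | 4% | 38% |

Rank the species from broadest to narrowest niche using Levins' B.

Black-and-white Warbler > Pine Warbler > Palm Warbler

Convert percentages to proportions (divide by 100).
Σp_Blacᵢ² = 0.29² + 0.19² + 0.06² + 0.20² + 0.26² = 0.0841 + 0.0361 + 0.0036 + 0.0400 + 0.0676 = 0.2314
B_Blac = 1 / 0.2314 = 4.3215
Σp_Palmᵢ² = 0.29² + 0.02² + 0.24² + 0.41² + 0.04² = 0.0841 + 0.0004 + 0.0576 + 0.1681 + 0.0016 = 0.3118
B_Palm = 1 / 0.3118 = 3.2072
Σp_Pineᵢ² = 0.28² + 0.02² + 0.15² + 0.17² + 0.38² = 0.0784 + 0.0004 + 0.0225 + 0.0289 + 0.1444 = 0.2746
B_Pine = 1 / 0.2746 = 3.6417
Ranking by B (broadest → narrowest): Black-and-white Warbler (4.32) > Pine Warbler (3.64) > Palm Warbler (3.21)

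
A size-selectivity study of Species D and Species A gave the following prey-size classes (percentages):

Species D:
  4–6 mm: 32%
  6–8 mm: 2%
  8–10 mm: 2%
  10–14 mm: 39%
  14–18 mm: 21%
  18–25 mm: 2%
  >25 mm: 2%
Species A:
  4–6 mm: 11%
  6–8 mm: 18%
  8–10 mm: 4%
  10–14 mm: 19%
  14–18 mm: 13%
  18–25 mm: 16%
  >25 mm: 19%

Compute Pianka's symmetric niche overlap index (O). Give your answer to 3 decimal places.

Convert percentages to proportions (divide by 100).
Σ p₁ᵢp₂ᵢ = 0.0352 + 0.0036 + 0.0008 + 0.0741 + 0.0273 + 0.0032 + 0.0038 = 0.1480
Σp_1ᵢ² = 0.32² + 0.02² + 0.02² + 0.39² + 0.21² + 0.02² + 0.02² = 0.1024 + 0.0004 + 0.0004 + 0.1521 + 0.0441 + 0.0004 + 0.0004 = 0.3002
Σp_2ᵢ² = 0.11² + 0.18² + 0.04² + 0.19² + 0.13² + 0.16² + 0.19² = 0.0121 + 0.0324 + 0.0016 + 0.0361 + 0.0169 + 0.0256 + 0.0361 = 0.1608
O = 0.1480 / √(0.3002 × 0.1608) = 0.1480 / 0.219709 = 0.67362

0.674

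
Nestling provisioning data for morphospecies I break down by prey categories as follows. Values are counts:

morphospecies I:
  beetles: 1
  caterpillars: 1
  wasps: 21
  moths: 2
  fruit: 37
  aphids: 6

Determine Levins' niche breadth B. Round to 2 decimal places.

2.50

Proportions for morphospecies I (n=68): 1/68=0.0147, 1/68=0.0147, 21/68=0.3088, 2/68=0.0294, 37/68=0.5441, 6/68=0.0882
Σpᵢ² = 0.0147² + 0.0147² + 0.3088² + 0.0294² + 0.5441² + 0.0882² = 0.000216 + 0.000216 + 0.095357 + 0.000864 + 0.296045 + 0.007779 = 0.400477
B = 1 / 0.400477 = 2.4970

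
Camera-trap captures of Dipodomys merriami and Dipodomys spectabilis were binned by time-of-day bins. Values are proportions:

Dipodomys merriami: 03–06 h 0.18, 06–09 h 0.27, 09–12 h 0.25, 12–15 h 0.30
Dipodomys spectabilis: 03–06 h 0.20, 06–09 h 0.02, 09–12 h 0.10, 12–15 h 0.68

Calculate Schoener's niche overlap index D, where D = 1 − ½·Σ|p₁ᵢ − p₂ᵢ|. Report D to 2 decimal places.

0.60

Σ|p₁ᵢ − p₂ᵢ| = 0.02 + 0.25 + 0.15 + 0.38 = 0.80
D = 1 − ½ × 0.80 = 1 − 0.400 = 0.6000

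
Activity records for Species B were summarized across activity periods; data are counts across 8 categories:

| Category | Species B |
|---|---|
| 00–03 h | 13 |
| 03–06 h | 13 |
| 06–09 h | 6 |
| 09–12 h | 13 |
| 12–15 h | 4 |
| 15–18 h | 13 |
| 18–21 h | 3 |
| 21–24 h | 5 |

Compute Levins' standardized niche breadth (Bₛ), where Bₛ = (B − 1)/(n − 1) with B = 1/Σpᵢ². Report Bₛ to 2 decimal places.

Proportions for Species B (n=70): 13/70=0.1857, 13/70=0.1857, 6/70=0.0857, 13/70=0.1857, 4/70=0.0571, 13/70=0.1857, 3/70=0.0429, 5/70=0.0714
Σpᵢ² = 0.1857² + 0.1857² + 0.0857² + 0.1857² + 0.0571² + 0.1857² + 0.0429² + 0.0714² = 0.034484 + 0.034484 + 0.007344 + 0.034484 + 0.003260 + 0.034484 + 0.001840 + 0.005098 = 0.155478
B = 1 / 0.155478 = 6.4318
Bₛ = (B − 1)/(n − 1) = (6.4318 − 1)/(8 − 1) = 5.4318/7 = 0.7760

0.78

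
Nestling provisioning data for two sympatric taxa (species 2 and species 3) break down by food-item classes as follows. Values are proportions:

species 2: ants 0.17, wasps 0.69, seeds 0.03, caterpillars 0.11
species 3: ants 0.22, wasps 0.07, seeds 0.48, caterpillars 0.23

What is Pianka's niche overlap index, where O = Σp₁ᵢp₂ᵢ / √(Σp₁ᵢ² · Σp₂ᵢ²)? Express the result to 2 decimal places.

0.30

Σ p₁ᵢp₂ᵢ = 0.0374 + 0.0483 + 0.0144 + 0.0253 = 0.1254
Σp_1ᵢ² = 0.17² + 0.69² + 0.03² + 0.11² = 0.0289 + 0.4761 + 0.0009 + 0.0121 = 0.5180
Σp_2ᵢ² = 0.22² + 0.07² + 0.48² + 0.23² = 0.0484 + 0.0049 + 0.2304 + 0.0529 = 0.3366
O = 0.1254 / √(0.5180 × 0.3366) = 0.1254 / 0.41756 = 0.3003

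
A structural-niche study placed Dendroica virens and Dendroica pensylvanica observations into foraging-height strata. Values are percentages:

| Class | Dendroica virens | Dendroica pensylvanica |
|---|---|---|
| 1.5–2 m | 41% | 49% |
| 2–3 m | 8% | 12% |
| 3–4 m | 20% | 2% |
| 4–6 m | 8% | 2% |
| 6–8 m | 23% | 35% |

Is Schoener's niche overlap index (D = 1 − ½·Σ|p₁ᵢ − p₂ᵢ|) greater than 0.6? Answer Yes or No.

Convert percentages to proportions (divide by 100).
Σ|p₁ᵢ − p₂ᵢ| = 0.08 + 0.04 + 0.18 + 0.06 + 0.12 = 0.48
D = 1 − ½ × 0.48 = 1 − 0.240 = 0.7600
D = 0.7600 > 0.6 → Yes.

Yes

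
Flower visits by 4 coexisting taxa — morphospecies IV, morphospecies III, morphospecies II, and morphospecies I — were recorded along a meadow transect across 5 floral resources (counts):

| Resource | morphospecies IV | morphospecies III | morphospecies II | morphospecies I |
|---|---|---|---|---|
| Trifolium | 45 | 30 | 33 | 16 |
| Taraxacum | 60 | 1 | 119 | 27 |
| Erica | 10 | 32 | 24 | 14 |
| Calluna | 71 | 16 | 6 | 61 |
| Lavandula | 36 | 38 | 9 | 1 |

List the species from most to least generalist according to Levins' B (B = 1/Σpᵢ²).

morphospecies IV > morphospecies III > morphospecies I > morphospecies II

Proportions for morphospecies IV (n=222): 45/222=0.2027, 60/222=0.2703, 10/222=0.0450, 71/222=0.3198, 36/222=0.1622
Proportions for morphospecies III (n=117): 30/117=0.2564, 1/117=0.0085, 32/117=0.2735, 16/117=0.1368, 38/117=0.3248
Proportions for morphospecies II (n=191): 33/191=0.1728, 119/191=0.6230, 24/191=0.1257, 6/191=0.0314, 9/191=0.0471
Proportions for morphospecies I (n=119): 16/119=0.1345, 27/119=0.2269, 14/119=0.1176, 61/119=0.5126, 1/119=0.0084
Σp_IVᵢ² = 0.2027² + 0.2703² + 0.0450² + 0.3198² + 0.1622² = 0.041087 + 0.073062 + 0.002025 + 0.102272 + 0.026309 = 0.244755
B_IV = 1 / 0.244755 = 4.0857
Σp_IIIᵢ² = 0.2564² + 0.0085² + 0.2735² + 0.1368² + 0.3248² = 0.065741 + 0.000072 + 0.074802 + 0.018714 + 0.105495 = 0.264824
B_III = 1 / 0.264824 = 3.7761
Σp_IIᵢ² = 0.1728² + 0.6230² + 0.1257² + 0.0314² + 0.0471² = 0.029860 + 0.388129 + 0.015800 + 0.000986 + 0.002218 = 0.436993
B_II = 1 / 0.436993 = 2.2884
Σp_Iᵢ² = 0.1345² + 0.2269² + 0.1176² + 0.5126² + 0.0084² = 0.018090 + 0.051484 + 0.013830 + 0.262759 + 0.000071 = 0.346234
B_I = 1 / 0.346234 = 2.8882
Ranking by B (broadest → narrowest): morphospecies IV (4.09) > morphospecies III (3.78) > morphospecies I (2.89) > morphospecies II (2.29)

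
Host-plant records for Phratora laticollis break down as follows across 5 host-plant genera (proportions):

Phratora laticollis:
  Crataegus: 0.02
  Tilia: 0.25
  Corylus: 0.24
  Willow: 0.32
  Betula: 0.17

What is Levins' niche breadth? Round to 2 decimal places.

Σpᵢ² = 0.02² + 0.25² + 0.24² + 0.32² + 0.17² = 0.0004 + 0.0625 + 0.0576 + 0.1024 + 0.0289 = 0.2518
B = 1 / 0.2518 = 3.9714

3.97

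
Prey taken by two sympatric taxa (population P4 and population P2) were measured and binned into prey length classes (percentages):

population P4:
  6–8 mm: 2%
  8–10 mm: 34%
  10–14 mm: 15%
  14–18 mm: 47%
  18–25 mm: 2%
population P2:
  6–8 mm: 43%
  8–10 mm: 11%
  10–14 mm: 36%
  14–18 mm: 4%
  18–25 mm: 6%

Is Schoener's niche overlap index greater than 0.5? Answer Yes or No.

No

Convert percentages to proportions (divide by 100).
Σ|p₁ᵢ − p₂ᵢ| = 0.41 + 0.23 + 0.21 + 0.43 + 0.04 = 1.32
D = 1 − ½ × 1.32 = 1 − 0.660 = 0.3400
D = 0.3400 < 0.5 → No.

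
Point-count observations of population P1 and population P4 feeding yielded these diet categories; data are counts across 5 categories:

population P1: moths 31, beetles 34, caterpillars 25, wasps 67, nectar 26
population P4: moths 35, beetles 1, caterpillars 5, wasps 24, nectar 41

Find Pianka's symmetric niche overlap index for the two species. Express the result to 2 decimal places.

0.74

Proportions for population P1 (n=183): 31/183=0.1694, 34/183=0.1858, 25/183=0.1366, 67/183=0.3661, 26/183=0.1421
Proportions for population P4 (n=106): 35/106=0.3302, 1/106=0.0094, 5/106=0.0472, 24/106=0.2264, 41/106=0.3868
Σ p₁ᵢp₂ᵢ = 0.055936 + 0.001747 + 0.006448 + 0.082885 + 0.054964 = 0.201980
Σp_1ᵢ² = 0.1694² + 0.1858² + 0.1366² + 0.3661² + 0.1421² = 0.028696 + 0.034522 + 0.018660 + 0.134029 + 0.020192 = 0.236099
Σp_2ᵢ² = 0.3302² + 0.0094² + 0.0472² + 0.2264² + 0.3868² = 0.109032 + 0.000088 + 0.002228 + 0.051257 + 0.149614 = 0.312219
O = 0.201980 / √(0.236099 × 0.312219) = 0.201980 / 0.2715043 = 0.7439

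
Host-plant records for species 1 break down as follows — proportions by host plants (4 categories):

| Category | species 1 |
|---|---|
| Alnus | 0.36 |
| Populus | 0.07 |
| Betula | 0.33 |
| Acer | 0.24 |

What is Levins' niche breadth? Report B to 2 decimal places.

3.32

Σpᵢ² = 0.36² + 0.07² + 0.33² + 0.24² = 0.1296 + 0.0049 + 0.1089 + 0.0576 = 0.3010
B = 1 / 0.3010 = 3.3223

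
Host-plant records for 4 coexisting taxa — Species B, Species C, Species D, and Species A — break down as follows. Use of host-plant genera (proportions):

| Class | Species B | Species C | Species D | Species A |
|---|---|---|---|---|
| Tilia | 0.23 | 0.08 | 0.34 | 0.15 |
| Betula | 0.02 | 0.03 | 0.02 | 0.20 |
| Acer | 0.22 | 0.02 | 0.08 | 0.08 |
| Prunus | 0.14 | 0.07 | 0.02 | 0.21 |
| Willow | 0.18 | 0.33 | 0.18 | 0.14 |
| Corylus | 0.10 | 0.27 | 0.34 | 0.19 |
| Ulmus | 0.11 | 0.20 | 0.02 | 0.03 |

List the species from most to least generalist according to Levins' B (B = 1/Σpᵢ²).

Σp_Bᵢ² = 0.23² + 0.02² + 0.22² + 0.14² + 0.18² + 0.10² + 0.11² = 0.0529 + 0.0004 + 0.0484 + 0.0196 + 0.0324 + 0.0100 + 0.0121 = 0.1758
B_B = 1 / 0.1758 = 5.6883
Σp_Cᵢ² = 0.08² + 0.03² + 0.02² + 0.07² + 0.33² + 0.27² + 0.20² = 0.0064 + 0.0009 + 0.0004 + 0.0049 + 0.1089 + 0.0729 + 0.0400 = 0.2344
B_C = 1 / 0.2344 = 4.2662
Σp_Dᵢ² = 0.34² + 0.02² + 0.08² + 0.02² + 0.18² + 0.34² + 0.02² = 0.1156 + 0.0004 + 0.0064 + 0.0004 + 0.0324 + 0.1156 + 0.0004 = 0.2712
B_D = 1 / 0.2712 = 3.6873
Σp_Aᵢ² = 0.15² + 0.20² + 0.08² + 0.21² + 0.14² + 0.19² + 0.03² = 0.0225 + 0.0400 + 0.0064 + 0.0441 + 0.0196 + 0.0361 + 0.0009 = 0.1696
B_A = 1 / 0.1696 = 5.8962
Ranking by B (broadest → narrowest): Species A (5.90) > Species B (5.69) > Species C (4.27) > Species D (3.69)

Species A > Species B > Species C > Species D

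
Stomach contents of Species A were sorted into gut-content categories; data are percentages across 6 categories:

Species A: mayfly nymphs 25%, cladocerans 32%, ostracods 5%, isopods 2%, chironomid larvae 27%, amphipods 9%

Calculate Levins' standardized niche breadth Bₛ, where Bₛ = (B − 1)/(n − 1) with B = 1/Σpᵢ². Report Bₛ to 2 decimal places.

Convert percentages to proportions (divide by 100).
Σpᵢ² = 0.25² + 0.32² + 0.05² + 0.02² + 0.27² + 0.09² = 0.0625 + 0.1024 + 0.0025 + 0.0004 + 0.0729 + 0.0081 = 0.2488
B = 1 / 0.2488 = 4.0193
Bₛ = (B − 1)/(n − 1) = (4.0193 − 1)/(6 − 1) = 3.0193/5 = 0.6039

0.60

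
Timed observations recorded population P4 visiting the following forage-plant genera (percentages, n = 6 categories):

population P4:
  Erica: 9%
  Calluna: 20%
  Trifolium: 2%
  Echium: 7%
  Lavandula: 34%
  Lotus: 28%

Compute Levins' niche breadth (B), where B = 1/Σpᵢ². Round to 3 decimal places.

4.042

Convert percentages to proportions (divide by 100).
Σpᵢ² = 0.09² + 0.20² + 0.02² + 0.07² + 0.34² + 0.28² = 0.0081 + 0.0400 + 0.0004 + 0.0049 + 0.1156 + 0.0784 = 0.2474
B = 1 / 0.2474 = 4.04204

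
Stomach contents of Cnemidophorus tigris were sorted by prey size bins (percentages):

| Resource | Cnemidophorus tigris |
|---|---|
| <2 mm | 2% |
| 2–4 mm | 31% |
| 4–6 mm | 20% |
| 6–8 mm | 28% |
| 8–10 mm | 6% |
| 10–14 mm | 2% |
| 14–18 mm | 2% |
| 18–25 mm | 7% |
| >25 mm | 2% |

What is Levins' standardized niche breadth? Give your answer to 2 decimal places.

Convert percentages to proportions (divide by 100).
Σpᵢ² = 0.02² + 0.31² + 0.20² + 0.28² + 0.06² + 0.02² + 0.02² + 0.07² + 0.02² = 0.0004 + 0.0961 + 0.0400 + 0.0784 + 0.0036 + 0.0004 + 0.0004 + 0.0049 + 0.0004 = 0.2246
B = 1 / 0.2246 = 4.4524
Bₛ = (B − 1)/(n − 1) = (4.4524 − 1)/(9 − 1) = 3.4524/8 = 0.4316

0.43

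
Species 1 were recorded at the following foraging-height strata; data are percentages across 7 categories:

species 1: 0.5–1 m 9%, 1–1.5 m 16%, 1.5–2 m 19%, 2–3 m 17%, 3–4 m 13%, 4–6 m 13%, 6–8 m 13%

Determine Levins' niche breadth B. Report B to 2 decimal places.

6.69

Convert percentages to proportions (divide by 100).
Σpᵢ² = 0.09² + 0.16² + 0.19² + 0.17² + 0.13² + 0.13² + 0.13² = 0.0081 + 0.0256 + 0.0361 + 0.0289 + 0.0169 + 0.0169 + 0.0169 = 0.1494
B = 1 / 0.1494 = 6.6934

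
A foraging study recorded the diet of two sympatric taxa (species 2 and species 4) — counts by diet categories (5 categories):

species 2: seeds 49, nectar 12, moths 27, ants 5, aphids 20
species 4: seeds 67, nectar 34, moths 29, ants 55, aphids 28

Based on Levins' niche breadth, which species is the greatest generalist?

species 4

Proportions for species 2 (n=113): 49/113=0.4336, 12/113=0.1062, 27/113=0.2389, 5/113=0.0442, 20/113=0.1770
Proportions for species 4 (n=213): 67/213=0.3146, 34/213=0.1596, 29/213=0.1362, 55/213=0.2582, 28/213=0.1315
Σp_2ᵢ² = 0.4336² + 0.1062² + 0.2389² + 0.0442² + 0.1770² = 0.188009 + 0.011278 + 0.057073 + 0.001954 + 0.031329 = 0.289643
B_2 = 1 / 0.289643 = 3.4525
Σp_4ᵢ² = 0.3146² + 0.1596² + 0.1362² + 0.2582² + 0.1315² = 0.098973 + 0.025472 + 0.018550 + 0.066667 + 0.017292 = 0.226954
B_4 = 1 / 0.226954 = 4.4062
Highest B → broadest niche (most generalist): species 4 (B = 4.41).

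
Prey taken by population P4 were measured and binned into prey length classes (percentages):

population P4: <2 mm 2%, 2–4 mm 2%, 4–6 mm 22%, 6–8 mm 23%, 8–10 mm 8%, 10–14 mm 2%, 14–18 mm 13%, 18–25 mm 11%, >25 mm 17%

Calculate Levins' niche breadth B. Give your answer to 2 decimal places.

Convert percentages to proportions (divide by 100).
Σpᵢ² = 0.02² + 0.02² + 0.22² + 0.23² + 0.08² + 0.02² + 0.13² + 0.11² + 0.17² = 0.0004 + 0.0004 + 0.0484 + 0.0529 + 0.0064 + 0.0004 + 0.0169 + 0.0121 + 0.0289 = 0.1668
B = 1 / 0.1668 = 5.9952

6.00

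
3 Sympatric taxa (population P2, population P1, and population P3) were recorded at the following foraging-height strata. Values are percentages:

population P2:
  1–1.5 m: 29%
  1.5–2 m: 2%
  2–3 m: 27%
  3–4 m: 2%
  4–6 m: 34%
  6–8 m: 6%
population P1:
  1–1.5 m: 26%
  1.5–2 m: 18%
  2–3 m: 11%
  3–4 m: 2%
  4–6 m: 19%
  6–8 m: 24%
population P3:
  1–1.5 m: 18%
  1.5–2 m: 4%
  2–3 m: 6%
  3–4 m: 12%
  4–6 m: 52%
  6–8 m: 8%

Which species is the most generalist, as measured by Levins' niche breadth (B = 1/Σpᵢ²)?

Convert percentages to proportions (divide by 100).
Σp_P2ᵢ² = 0.29² + 0.02² + 0.27² + 0.02² + 0.34² + 0.06² = 0.0841 + 0.0004 + 0.0729 + 0.0004 + 0.1156 + 0.0036 = 0.2770
B_P2 = 1 / 0.2770 = 3.6101
Σp_P1ᵢ² = 0.26² + 0.18² + 0.11² + 0.02² + 0.19² + 0.24² = 0.0676 + 0.0324 + 0.0121 + 0.0004 + 0.0361 + 0.0576 = 0.2062
B_P1 = 1 / 0.2062 = 4.8497
Σp_P3ᵢ² = 0.18² + 0.04² + 0.06² + 0.12² + 0.52² + 0.08² = 0.0324 + 0.0016 + 0.0036 + 0.0144 + 0.2704 + 0.0064 = 0.3288
B_P3 = 1 / 0.3288 = 3.0414
Highest B → broadest niche (most generalist): population P1 (B = 4.85).

population P1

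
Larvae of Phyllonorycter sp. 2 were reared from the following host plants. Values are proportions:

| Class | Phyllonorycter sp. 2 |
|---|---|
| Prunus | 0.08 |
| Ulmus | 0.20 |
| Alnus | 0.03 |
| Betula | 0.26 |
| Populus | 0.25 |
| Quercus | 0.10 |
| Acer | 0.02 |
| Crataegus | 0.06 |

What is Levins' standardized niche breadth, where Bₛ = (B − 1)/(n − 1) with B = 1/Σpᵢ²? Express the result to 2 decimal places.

Σpᵢ² = 0.08² + 0.20² + 0.03² + 0.26² + 0.25² + 0.10² + 0.02² + 0.06² = 0.0064 + 0.0400 + 0.0009 + 0.0676 + 0.0625 + 0.0100 + 0.0004 + 0.0036 = 0.1914
B = 1 / 0.1914 = 5.2247
Bₛ = (B − 1)/(n − 1) = (5.2247 − 1)/(8 − 1) = 4.2247/7 = 0.6035

0.60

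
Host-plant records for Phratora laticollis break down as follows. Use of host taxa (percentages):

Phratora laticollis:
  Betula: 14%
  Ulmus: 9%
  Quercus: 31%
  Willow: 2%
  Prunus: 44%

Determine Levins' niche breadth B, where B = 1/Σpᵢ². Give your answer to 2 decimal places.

Convert percentages to proportions (divide by 100).
Σpᵢ² = 0.14² + 0.09² + 0.31² + 0.02² + 0.44² = 0.0196 + 0.0081 + 0.0961 + 0.0004 + 0.1936 = 0.3178
B = 1 / 0.3178 = 3.1466

3.15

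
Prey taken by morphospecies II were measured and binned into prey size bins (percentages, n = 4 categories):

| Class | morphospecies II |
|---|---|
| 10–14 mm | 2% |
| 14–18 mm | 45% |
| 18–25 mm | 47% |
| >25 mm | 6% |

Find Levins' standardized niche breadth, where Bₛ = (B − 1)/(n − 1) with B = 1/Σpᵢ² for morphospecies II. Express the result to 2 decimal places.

0.45

Convert percentages to proportions (divide by 100).
Σpᵢ² = 0.02² + 0.45² + 0.47² + 0.06² = 0.0004 + 0.2025 + 0.2209 + 0.0036 = 0.4274
B = 1 / 0.4274 = 2.3397
Bₛ = (B − 1)/(n − 1) = (2.3397 − 1)/(4 − 1) = 1.3397/3 = 0.4466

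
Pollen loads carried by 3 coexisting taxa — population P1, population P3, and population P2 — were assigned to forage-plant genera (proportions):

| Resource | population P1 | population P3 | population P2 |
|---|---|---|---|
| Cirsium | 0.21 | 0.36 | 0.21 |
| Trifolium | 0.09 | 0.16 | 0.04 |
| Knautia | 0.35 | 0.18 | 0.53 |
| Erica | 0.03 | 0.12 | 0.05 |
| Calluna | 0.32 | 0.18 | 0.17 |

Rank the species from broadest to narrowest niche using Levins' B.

population P3 > population P1 > population P2

Σp_P1ᵢ² = 0.21² + 0.09² + 0.35² + 0.03² + 0.32² = 0.0441 + 0.0081 + 0.1225 + 0.0009 + 0.1024 = 0.2780
B_P1 = 1 / 0.2780 = 3.5971
Σp_P3ᵢ² = 0.36² + 0.16² + 0.18² + 0.12² + 0.18² = 0.1296 + 0.0256 + 0.0324 + 0.0144 + 0.0324 = 0.2344
B_P3 = 1 / 0.2344 = 4.2662
Σp_P2ᵢ² = 0.21² + 0.04² + 0.53² + 0.05² + 0.17² = 0.0441 + 0.0016 + 0.2809 + 0.0025 + 0.0289 = 0.3580
B_P2 = 1 / 0.3580 = 2.7933
Ranking by B (broadest → narrowest): population P3 (4.27) > population P1 (3.60) > population P2 (2.79)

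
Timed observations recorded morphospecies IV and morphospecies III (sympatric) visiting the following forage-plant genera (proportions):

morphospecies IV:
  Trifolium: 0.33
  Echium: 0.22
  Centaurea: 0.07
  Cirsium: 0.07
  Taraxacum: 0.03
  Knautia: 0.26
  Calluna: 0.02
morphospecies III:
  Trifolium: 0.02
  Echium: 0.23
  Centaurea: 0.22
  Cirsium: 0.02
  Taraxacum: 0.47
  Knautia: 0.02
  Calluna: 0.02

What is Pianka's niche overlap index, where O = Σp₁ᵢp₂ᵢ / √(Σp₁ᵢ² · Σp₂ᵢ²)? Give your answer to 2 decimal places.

Σ p₁ᵢp₂ᵢ = 0.0066 + 0.0506 + 0.0154 + 0.0014 + 0.0141 + 0.0052 + 0.0004 = 0.0937
Σp_1ᵢ² = 0.33² + 0.22² + 0.07² + 0.07² + 0.03² + 0.26² + 0.02² = 0.1089 + 0.0484 + 0.0049 + 0.0049 + 0.0009 + 0.0676 + 0.0004 = 0.2360
Σp_2ᵢ² = 0.02² + 0.23² + 0.22² + 0.02² + 0.47² + 0.02² + 0.02² = 0.0004 + 0.0529 + 0.0484 + 0.0004 + 0.2209 + 0.0004 + 0.0004 = 0.3238
O = 0.0937 / √(0.2360 × 0.3238) = 0.0937 / 0.27644 = 0.3390

0.34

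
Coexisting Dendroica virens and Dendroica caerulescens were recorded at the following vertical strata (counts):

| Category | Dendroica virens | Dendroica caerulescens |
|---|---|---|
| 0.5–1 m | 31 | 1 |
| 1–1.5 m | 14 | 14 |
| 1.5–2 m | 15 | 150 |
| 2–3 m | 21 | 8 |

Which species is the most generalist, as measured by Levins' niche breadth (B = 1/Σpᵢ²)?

Proportions for Dendroica virens (n=81): 31/81=0.3827, 14/81=0.1728, 15/81=0.1852, 21/81=0.2593
Proportions for Dendroica caerulescens (n=173): 1/173=0.0058, 14/173=0.0809, 150/173=0.8671, 8/173=0.0462
Σp_vireᵢ² = 0.3827² + 0.1728² + 0.1852² + 0.2593² = 0.146459 + 0.029860 + 0.034299 + 0.067236 = 0.277854
B_vire = 1 / 0.277854 = 3.5990
Σp_caerᵢ² = 0.0058² + 0.0809² + 0.8671² + 0.0462² = 0.000034 + 0.006545 + 0.751862 + 0.002134 = 0.760575
B_caer = 1 / 0.760575 = 1.3148
Highest B → broadest niche (most generalist): Dendroica virens (B = 3.60).

Dendroica virens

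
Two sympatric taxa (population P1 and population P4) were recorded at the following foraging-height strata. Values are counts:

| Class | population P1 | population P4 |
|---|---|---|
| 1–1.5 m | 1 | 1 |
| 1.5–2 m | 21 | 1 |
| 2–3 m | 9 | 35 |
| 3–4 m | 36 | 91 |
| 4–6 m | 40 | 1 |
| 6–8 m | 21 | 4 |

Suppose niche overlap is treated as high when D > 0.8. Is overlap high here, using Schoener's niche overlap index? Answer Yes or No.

Proportions for population P1 (n=128): 1/128=0.0078, 21/128=0.1641, 9/128=0.0703, 36/128=0.2813, 40/128=0.3125, 21/128=0.1641
Proportions for population P4 (n=133): 1/133=0.0075, 1/133=0.0075, 35/133=0.2632, 91/133=0.6842, 1/133=0.0075, 4/133=0.0301
Σ|p₁ᵢ − p₂ᵢ| = 0.0003 + 0.1566 + 0.1929 + 0.4029 + 0.3050 + 0.1340 = 1.1917
D = 1 − ½ × 1.1917 = 1 − 0.59585 = 0.40415
D = 0.40415 < 0.8 → No.

No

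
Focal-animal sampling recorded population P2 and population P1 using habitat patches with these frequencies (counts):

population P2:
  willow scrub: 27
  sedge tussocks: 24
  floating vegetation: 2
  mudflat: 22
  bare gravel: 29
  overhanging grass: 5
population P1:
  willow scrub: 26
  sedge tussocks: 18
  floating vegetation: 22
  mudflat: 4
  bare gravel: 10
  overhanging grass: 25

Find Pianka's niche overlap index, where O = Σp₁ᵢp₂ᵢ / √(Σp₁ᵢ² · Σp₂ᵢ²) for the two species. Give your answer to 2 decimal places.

Proportions for population P2 (n=109): 27/109=0.2477, 24/109=0.2202, 2/109=0.0183, 22/109=0.2018, 29/109=0.2661, 5/109=0.0459
Proportions for population P1 (n=105): 26/105=0.2476, 18/105=0.1714, 22/105=0.2095, 4/105=0.0381, 10/105=0.0952, 25/105=0.2381
Σ p₁ᵢp₂ᵢ = 0.061331 + 0.037742 + 0.003834 + 0.007689 + 0.025333 + 0.010929 = 0.146858
Σp_1ᵢ² = 0.2477² + 0.2202² + 0.0183² + 0.2018² + 0.2661² + 0.0459² = 0.061355 + 0.048488 + 0.000335 + 0.040723 + 0.070809 + 0.002107 = 0.223817
Σp_2ᵢ² = 0.2476² + 0.1714² + 0.2095² + 0.0381² + 0.0952² + 0.2381² = 0.061306 + 0.029378 + 0.043890 + 0.001452 + 0.009063 + 0.056692 = 0.201781
O = 0.146858 / √(0.223817 × 0.201781) = 0.146858 / 0.2125136 = 0.6911

0.69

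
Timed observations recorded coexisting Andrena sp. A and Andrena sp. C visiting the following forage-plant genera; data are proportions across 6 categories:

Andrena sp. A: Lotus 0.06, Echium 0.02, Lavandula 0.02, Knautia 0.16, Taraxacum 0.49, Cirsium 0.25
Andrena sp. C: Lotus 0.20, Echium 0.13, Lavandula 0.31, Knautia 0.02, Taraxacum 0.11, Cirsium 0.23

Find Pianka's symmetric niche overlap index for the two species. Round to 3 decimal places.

Σ p₁ᵢp₂ᵢ = 0.0120 + 0.0026 + 0.0062 + 0.0032 + 0.0539 + 0.0575 = 0.1354
Σp_1ᵢ² = 0.06² + 0.02² + 0.02² + 0.16² + 0.49² + 0.25² = 0.0036 + 0.0004 + 0.0004 + 0.0256 + 0.2401 + 0.0625 = 0.3326
Σp_2ᵢ² = 0.20² + 0.13² + 0.31² + 0.02² + 0.11² + 0.23² = 0.0400 + 0.0169 + 0.0961 + 0.0004 + 0.0121 + 0.0529 = 0.2184
O = 0.1354 / √(0.3326 × 0.2184) = 0.1354 / 0.269518 = 0.50238

0.502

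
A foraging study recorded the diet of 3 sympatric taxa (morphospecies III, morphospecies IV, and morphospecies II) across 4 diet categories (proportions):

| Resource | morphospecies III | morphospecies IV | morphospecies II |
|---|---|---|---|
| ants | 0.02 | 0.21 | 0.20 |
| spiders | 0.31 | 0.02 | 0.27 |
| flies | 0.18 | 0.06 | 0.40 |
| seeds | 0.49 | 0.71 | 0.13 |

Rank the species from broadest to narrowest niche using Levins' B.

Σp_IIIᵢ² = 0.02² + 0.31² + 0.18² + 0.49² = 0.0004 + 0.0961 + 0.0324 + 0.2401 = 0.3690
B_III = 1 / 0.3690 = 2.7100
Σp_IVᵢ² = 0.21² + 0.02² + 0.06² + 0.71² = 0.0441 + 0.0004 + 0.0036 + 0.5041 = 0.5522
B_IV = 1 / 0.5522 = 1.8109
Σp_IIᵢ² = 0.20² + 0.27² + 0.40² + 0.13² = 0.0400 + 0.0729 + 0.1600 + 0.0169 = 0.2898
B_II = 1 / 0.2898 = 3.4507
Ranking by B (broadest → narrowest): morphospecies II (3.45) > morphospecies III (2.71) > morphospecies IV (1.81)

morphospecies II > morphospecies III > morphospecies IV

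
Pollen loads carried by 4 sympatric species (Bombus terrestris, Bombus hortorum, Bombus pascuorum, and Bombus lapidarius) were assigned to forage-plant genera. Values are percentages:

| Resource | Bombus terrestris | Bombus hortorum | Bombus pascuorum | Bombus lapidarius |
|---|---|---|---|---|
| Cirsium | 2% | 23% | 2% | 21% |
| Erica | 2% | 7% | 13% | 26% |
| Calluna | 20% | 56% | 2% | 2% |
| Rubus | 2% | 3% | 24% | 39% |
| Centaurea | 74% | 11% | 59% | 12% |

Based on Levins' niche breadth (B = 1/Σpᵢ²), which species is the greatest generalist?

Bombus lapidarius

Convert percentages to proportions (divide by 100).
Σp_terrᵢ² = 0.02² + 0.02² + 0.20² + 0.02² + 0.74² = 0.0004 + 0.0004 + 0.0400 + 0.0004 + 0.5476 = 0.5888
B_terr = 1 / 0.5888 = 1.6984
Σp_hortᵢ² = 0.23² + 0.07² + 0.56² + 0.03² + 0.11² = 0.0529 + 0.0049 + 0.3136 + 0.0009 + 0.0121 = 0.3844
B_hort = 1 / 0.3844 = 2.6015
Σp_pascᵢ² = 0.02² + 0.13² + 0.02² + 0.24² + 0.59² = 0.0004 + 0.0169 + 0.0004 + 0.0576 + 0.3481 = 0.4234
B_pasc = 1 / 0.4234 = 2.3618
Σp_lapiᵢ² = 0.21² + 0.26² + 0.02² + 0.39² + 0.12² = 0.0441 + 0.0676 + 0.0004 + 0.1521 + 0.0144 = 0.2786
B_lapi = 1 / 0.2786 = 3.5894
Highest B → broadest niche (most generalist): Bombus lapidarius (B = 3.59).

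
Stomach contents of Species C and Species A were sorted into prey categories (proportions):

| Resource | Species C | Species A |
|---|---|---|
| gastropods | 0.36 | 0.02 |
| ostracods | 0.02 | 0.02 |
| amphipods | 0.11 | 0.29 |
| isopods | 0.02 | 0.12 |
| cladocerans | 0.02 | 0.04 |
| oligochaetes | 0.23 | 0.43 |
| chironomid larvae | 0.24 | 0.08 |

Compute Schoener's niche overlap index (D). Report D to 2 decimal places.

Σ|p₁ᵢ − p₂ᵢ| = 0.34 + 0.00 + 0.18 + 0.10 + 0.02 + 0.20 + 0.16 = 1.00
D = 1 − ½ × 1.00 = 1 − 0.500 = 0.5000

0.50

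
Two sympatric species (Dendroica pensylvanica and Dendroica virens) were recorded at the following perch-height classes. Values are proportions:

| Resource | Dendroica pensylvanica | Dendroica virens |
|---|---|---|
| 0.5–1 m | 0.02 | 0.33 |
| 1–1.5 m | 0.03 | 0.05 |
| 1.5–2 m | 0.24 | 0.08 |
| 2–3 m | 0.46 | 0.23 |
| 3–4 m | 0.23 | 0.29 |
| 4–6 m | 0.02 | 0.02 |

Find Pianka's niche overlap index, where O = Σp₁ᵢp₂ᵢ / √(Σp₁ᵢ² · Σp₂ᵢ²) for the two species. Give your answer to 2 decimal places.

Σ p₁ᵢp₂ᵢ = 0.0066 + 0.0015 + 0.0192 + 0.1058 + 0.0667 + 0.0004 = 0.2002
Σp_1ᵢ² = 0.02² + 0.03² + 0.24² + 0.46² + 0.23² + 0.02² = 0.0004 + 0.0009 + 0.0576 + 0.2116 + 0.0529 + 0.0004 = 0.3238
Σp_2ᵢ² = 0.33² + 0.05² + 0.08² + 0.23² + 0.29² + 0.02² = 0.1089 + 0.0025 + 0.0064 + 0.0529 + 0.0841 + 0.0004 = 0.2552
O = 0.2002 / √(0.3238 × 0.2552) = 0.2002 / 0.28746 = 0.6964

0.70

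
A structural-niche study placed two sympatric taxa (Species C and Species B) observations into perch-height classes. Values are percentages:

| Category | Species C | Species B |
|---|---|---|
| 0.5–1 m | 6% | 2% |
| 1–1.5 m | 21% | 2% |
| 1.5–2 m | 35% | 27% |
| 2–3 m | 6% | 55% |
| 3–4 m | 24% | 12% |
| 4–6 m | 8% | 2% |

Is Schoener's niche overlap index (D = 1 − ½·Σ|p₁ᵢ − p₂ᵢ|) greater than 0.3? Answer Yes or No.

Yes

Convert percentages to proportions (divide by 100).
Σ|p₁ᵢ − p₂ᵢ| = 0.04 + 0.19 + 0.08 + 0.49 + 0.12 + 0.06 = 0.98
D = 1 − ½ × 0.98 = 1 − 0.490 = 0.5100
D = 0.5100 > 0.3 → Yes.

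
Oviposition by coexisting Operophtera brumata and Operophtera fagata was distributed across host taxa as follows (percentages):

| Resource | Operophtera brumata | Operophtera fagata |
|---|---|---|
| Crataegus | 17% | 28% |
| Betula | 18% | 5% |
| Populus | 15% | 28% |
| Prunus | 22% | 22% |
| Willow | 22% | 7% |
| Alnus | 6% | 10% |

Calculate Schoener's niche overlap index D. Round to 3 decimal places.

Convert percentages to proportions (divide by 100).
Σ|p₁ᵢ − p₂ᵢ| = 0.11 + 0.13 + 0.13 + 0.00 + 0.15 + 0.04 = 0.56
D = 1 − ½ × 0.56 = 1 − 0.280 = 0.72000

0.720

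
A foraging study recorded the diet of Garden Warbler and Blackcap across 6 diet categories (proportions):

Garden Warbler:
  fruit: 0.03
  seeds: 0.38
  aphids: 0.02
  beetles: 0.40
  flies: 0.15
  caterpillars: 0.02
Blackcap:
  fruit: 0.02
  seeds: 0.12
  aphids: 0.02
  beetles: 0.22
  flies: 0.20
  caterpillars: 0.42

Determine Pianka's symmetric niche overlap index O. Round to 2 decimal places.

Σ p₁ᵢp₂ᵢ = 0.0006 + 0.0456 + 0.0004 + 0.0880 + 0.0300 + 0.0084 = 0.1730
Σp_1ᵢ² = 0.03² + 0.38² + 0.02² + 0.40² + 0.15² + 0.02² = 0.0009 + 0.1444 + 0.0004 + 0.1600 + 0.0225 + 0.0004 = 0.3286
Σp_2ᵢ² = 0.02² + 0.12² + 0.02² + 0.22² + 0.20² + 0.42² = 0.0004 + 0.0144 + 0.0004 + 0.0484 + 0.0400 + 0.1764 = 0.2800
O = 0.1730 / √(0.3286 × 0.2800) = 0.1730 / 0.30333 = 0.5703

0.57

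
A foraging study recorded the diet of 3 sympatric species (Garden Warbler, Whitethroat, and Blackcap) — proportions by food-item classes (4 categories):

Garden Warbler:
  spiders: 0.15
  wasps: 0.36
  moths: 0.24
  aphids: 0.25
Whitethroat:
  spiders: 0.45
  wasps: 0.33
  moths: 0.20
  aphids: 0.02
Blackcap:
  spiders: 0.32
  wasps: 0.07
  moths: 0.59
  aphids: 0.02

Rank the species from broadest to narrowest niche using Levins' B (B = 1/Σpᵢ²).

Σp_Warbᵢ² = 0.15² + 0.36² + 0.24² + 0.25² = 0.0225 + 0.1296 + 0.0576 + 0.0625 = 0.2722
B_Warb = 1 / 0.2722 = 3.6738
Σp_Whitᵢ² = 0.45² + 0.33² + 0.20² + 0.02² = 0.2025 + 0.1089 + 0.0400 + 0.0004 = 0.3518
B_Whit = 1 / 0.3518 = 2.8425
Σp_Blacᵢ² = 0.32² + 0.07² + 0.59² + 0.02² = 0.1024 + 0.0049 + 0.3481 + 0.0004 = 0.4558
B_Blac = 1 / 0.4558 = 2.1939
Ranking by B (broadest → narrowest): Garden Warbler (3.67) > Whitethroat (2.84) > Blackcap (2.19)

Garden Warbler > Whitethroat > Blackcap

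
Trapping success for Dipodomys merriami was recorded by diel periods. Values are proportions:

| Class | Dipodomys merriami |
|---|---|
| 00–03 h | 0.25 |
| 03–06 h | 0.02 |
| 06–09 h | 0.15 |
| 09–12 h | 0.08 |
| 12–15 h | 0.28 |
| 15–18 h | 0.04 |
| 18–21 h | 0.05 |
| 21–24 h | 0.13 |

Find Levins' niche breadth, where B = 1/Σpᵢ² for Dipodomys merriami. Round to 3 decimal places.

5.230

Σpᵢ² = 0.25² + 0.02² + 0.15² + 0.08² + 0.28² + 0.04² + 0.05² + 0.13² = 0.0625 + 0.0004 + 0.0225 + 0.0064 + 0.0784 + 0.0016 + 0.0025 + 0.0169 = 0.1912
B = 1 / 0.1912 = 5.23013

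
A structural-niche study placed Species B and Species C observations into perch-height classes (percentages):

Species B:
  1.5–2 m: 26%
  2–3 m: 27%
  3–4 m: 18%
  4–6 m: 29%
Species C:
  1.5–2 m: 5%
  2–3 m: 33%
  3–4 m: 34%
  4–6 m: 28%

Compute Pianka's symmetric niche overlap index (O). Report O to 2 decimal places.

Convert percentages to proportions (divide by 100).
Σ p₁ᵢp₂ᵢ = 0.0130 + 0.0891 + 0.0612 + 0.0812 = 0.2445
Σp_1ᵢ² = 0.26² + 0.27² + 0.18² + 0.29² = 0.0676 + 0.0729 + 0.0324 + 0.0841 = 0.2570
Σp_2ᵢ² = 0.05² + 0.33² + 0.34² + 0.28² = 0.0025 + 0.1089 + 0.1156 + 0.0784 = 0.3054
O = 0.2445 / √(0.2570 × 0.3054) = 0.2445 / 0.28016 = 0.8727

0.87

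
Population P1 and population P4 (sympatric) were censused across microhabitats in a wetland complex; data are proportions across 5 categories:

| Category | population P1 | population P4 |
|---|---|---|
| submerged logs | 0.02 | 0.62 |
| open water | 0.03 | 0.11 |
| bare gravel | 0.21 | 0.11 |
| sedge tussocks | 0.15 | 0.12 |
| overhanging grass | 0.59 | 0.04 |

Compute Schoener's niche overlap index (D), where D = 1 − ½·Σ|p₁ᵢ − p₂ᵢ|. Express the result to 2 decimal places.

0.32

Σ|p₁ᵢ − p₂ᵢ| = 0.60 + 0.08 + 0.10 + 0.03 + 0.55 = 1.36
D = 1 − ½ × 1.36 = 1 − 0.680 = 0.3200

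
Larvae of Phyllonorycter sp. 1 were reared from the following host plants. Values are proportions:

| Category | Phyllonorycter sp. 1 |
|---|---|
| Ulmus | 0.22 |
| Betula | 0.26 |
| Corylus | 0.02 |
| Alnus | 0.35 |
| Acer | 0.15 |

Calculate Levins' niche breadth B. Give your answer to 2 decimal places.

3.83

Σpᵢ² = 0.22² + 0.26² + 0.02² + 0.35² + 0.15² = 0.0484 + 0.0676 + 0.0004 + 0.1225 + 0.0225 = 0.2614
B = 1 / 0.2614 = 3.8256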